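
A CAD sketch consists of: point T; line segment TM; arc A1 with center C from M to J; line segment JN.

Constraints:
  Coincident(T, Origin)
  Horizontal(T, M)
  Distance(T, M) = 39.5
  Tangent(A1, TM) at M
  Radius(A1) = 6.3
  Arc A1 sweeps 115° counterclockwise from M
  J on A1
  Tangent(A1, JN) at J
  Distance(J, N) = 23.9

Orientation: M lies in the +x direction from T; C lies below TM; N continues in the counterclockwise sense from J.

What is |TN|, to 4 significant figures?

53.52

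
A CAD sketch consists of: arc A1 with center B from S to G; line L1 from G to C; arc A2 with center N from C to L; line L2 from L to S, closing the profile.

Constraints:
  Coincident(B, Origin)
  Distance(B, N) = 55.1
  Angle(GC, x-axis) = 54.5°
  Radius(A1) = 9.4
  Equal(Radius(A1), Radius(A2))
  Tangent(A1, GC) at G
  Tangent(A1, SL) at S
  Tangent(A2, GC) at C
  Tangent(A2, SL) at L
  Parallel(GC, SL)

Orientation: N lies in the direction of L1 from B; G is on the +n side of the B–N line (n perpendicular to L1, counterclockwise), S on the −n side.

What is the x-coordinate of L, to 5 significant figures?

39.649

The slot axis is L1's direction at 54.5°, so u = (cos 54.5°, sin 54.5°) = (0.58070, 0.81412) and n = (−sin 54.5°, cos 54.5°) = (-0.81412, 0.58070). B is at the origin and N lies 55.1 along u from B, so N = 55.1·u = (31.997, 44.858). Tangency of A1 to both parallel lines with radius 9.4 puts G and S at B ± 9.4·n: G = (-7.6527, 5.4586), S = (7.6527, -5.4586). Equal radii place C and L the same way about N: C = N + 9.4·n = (24.344, 50.316), L = N − 9.4·n = (39.649, 39.399). So L.x = 39.649.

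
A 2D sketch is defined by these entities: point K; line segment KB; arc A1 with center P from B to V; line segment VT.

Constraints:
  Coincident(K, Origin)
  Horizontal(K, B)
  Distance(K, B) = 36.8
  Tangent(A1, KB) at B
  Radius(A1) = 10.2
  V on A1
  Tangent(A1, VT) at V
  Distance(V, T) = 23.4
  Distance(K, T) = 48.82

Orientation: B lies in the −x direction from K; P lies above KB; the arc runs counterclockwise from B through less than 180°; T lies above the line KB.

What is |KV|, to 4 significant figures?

29.98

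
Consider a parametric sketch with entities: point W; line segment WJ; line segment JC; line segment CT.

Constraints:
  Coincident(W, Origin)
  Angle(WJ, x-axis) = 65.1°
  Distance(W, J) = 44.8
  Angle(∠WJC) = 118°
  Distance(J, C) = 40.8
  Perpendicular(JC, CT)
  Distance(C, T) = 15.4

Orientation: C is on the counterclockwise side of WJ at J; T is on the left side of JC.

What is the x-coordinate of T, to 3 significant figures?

-18.0

W is at the origin; WJ runs at 65.1° with length 44.8, so J = 44.8·(cos 65.1°, sin 65.1°) = (18.9, 40.6). ∠WJC = 118.0°, so JC runs at 65.1° + (180° − 118.0°) = 127° from the x-axis; with |JC| = 40.8, C = J + 40.8·(cos 127°, sin 127°) = (-5.75, 73.2). The perpendicularity gives CT at right angles to JC; with |CT| = 15.4 on the left of JC, T = C + 15.4·(-0.798, -0.603) = (-18.0, 63.9). So T.x = -18.0.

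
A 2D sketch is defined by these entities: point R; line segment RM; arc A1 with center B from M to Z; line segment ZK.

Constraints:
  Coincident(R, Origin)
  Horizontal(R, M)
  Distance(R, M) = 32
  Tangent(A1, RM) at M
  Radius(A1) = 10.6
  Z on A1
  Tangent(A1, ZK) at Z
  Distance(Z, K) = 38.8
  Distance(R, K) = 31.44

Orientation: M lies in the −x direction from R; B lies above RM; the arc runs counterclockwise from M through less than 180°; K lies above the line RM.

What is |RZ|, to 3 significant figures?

24.6

R is at the origin; R and M share the same y with |RM| = 32.0 and M on the −x side, so M = (-32.0, 0.00). Tangency of A1 to RM means the radius BM is perpendicular to RM, so B = M + (0, 10.6) = (-32.0, 10.6). Since BZ ⟂ ZK (tangency), |BK| = √(10.6² + 38.8²) = 40.2 regardless of where Z sits on A1. So K lies on both circle(R, 31.44) and circle(B, 40.2); the above-RM intersection is K = (2.46, 31.3). Z is the foot of the tangent from K: Z = (-24.3, 3.28).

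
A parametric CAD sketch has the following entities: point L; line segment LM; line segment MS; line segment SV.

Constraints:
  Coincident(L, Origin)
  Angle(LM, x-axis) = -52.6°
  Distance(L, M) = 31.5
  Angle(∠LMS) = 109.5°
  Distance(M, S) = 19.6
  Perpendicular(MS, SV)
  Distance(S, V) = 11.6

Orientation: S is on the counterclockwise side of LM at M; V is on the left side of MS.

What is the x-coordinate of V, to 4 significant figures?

34.22

L is at the origin; LM runs at -52.6° with length 31.5, so M = 31.5·(cos -52.6°, sin -52.6°) = (19.13, -25.02). ∠LMS = 109.5°, so MS runs at -52.6° + (180° − 109.5°) = 17.90° from the x-axis; with |MS| = 19.6, S = M + 19.6·(cos 17.90°, sin 17.90°) = (37.78, -19.00). The perpendicularity gives SV at right angles to MS; with |SV| = 11.6 on the left of MS, V = S + 11.6·(-0.3074, 0.9516) = (34.22, -7.961). So V.x = 34.22.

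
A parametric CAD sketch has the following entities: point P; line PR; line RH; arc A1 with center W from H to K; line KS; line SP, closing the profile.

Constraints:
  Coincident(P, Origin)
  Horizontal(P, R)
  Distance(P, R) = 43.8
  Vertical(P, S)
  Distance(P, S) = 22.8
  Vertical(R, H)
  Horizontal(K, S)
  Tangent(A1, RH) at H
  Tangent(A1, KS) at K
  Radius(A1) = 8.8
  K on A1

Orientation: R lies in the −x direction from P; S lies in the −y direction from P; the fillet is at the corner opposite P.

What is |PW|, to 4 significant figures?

37.70

P is at the origin; PR is horizontal with |PR| = 43.8 and R on the −x side, so R = (-43.80, 0.000). PS is vertical with |PS| = 22.8 and S on the −y side, so S = (0.000, -22.80). The virtual corner opposite P is at (-43.80, -22.80). Since A1 is tangent to RH there, WH ⟂ RH and A1 meets KS tangentially, so WK is at right angles to KS, with radius 8.8, so the center W sits 8.8 in from both sides at W = (-35.00, -14.00). Then |PW| = |W − P| = 37.70.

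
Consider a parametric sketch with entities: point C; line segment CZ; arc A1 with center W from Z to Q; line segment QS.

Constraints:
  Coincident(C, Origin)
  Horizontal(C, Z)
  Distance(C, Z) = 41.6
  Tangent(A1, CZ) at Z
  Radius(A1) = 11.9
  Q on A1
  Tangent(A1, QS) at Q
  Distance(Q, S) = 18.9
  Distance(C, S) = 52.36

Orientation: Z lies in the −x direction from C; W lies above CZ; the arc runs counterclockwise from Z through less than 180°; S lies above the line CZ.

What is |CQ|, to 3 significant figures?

35.5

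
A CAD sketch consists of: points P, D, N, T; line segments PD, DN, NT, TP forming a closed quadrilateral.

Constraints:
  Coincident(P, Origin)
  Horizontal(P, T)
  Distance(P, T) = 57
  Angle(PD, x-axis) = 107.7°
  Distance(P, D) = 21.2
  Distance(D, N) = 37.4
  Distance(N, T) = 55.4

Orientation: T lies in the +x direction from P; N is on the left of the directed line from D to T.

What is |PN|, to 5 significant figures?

49.144

Checks: |DN| = 37.40 ✓; |NT| = 55.40 ✓.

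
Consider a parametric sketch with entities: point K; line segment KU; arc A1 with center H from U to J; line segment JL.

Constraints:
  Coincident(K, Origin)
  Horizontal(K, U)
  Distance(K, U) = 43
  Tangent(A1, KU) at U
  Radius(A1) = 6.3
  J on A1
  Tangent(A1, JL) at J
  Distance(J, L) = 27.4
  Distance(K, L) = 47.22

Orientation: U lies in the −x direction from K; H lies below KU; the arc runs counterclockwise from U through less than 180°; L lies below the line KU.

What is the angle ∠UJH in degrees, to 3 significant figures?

29.1°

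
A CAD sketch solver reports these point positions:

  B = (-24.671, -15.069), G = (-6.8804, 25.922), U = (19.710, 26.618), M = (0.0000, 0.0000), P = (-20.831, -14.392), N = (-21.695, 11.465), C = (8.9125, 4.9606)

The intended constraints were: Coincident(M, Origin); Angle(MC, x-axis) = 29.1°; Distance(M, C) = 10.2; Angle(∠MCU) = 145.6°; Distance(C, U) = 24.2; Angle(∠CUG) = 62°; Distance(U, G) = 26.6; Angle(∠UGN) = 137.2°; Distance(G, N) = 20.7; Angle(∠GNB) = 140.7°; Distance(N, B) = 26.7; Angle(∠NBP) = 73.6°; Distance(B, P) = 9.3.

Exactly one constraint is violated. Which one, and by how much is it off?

Distance(B, P) = 9.3 — off by 5.40.

M = (0.00, 0.00) ✓; MC at 29.10° ✓; |MC| = 10.20 ✓; ∠MCU = 145.6° ✓; |CU| = 24.20 ✓; ∠CUG = 62.00° ✓; |UG| = 26.60 ✓; ∠UGN = 137.2° ✓; |GN| = 20.70 ✓; ∠GNB = 140.7° ✓; |NB| = 26.70 ✓; ∠NBP = 73.60° ✓; |BP| = 3.899 ✗.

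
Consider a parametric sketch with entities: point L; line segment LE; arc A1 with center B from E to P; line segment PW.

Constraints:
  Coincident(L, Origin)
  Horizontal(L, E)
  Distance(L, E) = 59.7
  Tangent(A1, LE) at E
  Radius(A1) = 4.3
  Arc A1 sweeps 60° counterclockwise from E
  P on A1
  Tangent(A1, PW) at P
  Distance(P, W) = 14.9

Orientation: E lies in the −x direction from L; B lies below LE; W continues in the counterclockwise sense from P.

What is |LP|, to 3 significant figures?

63.5

L is at the origin; L and E share the same y with |LE| = 59.7 and E on the −x side, so E = (-59.7, 0.00). The tangent condition forces BE to be normal to LE, so B = E + (0, -4.3) = (-59.7, -4.30). On A1, E sits at bearing 90° from B; a 60° counterclockwise sweep puts P at bearing 150°, so P = B + 4.3·(cos 150°, sin 150°) = (-63.4, -2.15). Then |LP| = |P − L| = 63.5.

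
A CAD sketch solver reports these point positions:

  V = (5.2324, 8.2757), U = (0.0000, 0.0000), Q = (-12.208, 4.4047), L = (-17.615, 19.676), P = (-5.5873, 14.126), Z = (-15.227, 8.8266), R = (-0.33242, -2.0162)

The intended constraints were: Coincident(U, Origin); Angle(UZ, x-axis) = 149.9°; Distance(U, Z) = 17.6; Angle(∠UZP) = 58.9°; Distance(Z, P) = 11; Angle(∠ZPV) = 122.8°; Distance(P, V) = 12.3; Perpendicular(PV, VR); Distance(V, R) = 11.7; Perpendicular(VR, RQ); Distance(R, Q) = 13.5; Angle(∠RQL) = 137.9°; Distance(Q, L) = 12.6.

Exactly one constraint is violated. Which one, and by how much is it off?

Distance(Q, L) = 12.6 — off by 3.60.

U = (0.00, 0.00) ✓; UZ at 149.9° ✓; |UZ| = 17.60 ✓; ∠UZP = 58.90° ✓; |ZP| = 11.00 ✓; ∠ZPV = 122.8° ✓; |PV| = 12.30 ✓; ∠(PV, VR) = 90.00° ✓; |VR| = 11.70 ✓; ∠(VR, RQ) = 90.00° ✓; |RQ| = 13.50 ✓; ∠RQL = 137.9° ✓; |QL| = 16.20 ✗.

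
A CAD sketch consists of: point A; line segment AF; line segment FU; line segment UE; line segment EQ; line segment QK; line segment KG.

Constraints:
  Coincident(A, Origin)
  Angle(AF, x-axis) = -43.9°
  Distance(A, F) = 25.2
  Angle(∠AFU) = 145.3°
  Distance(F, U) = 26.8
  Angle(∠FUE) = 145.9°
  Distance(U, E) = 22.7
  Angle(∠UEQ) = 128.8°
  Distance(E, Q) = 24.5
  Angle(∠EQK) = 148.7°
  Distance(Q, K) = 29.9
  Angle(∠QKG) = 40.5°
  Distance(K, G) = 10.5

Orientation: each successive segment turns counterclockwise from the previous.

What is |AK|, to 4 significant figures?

73.97

A is at the origin; AF runs at -43.9° with length 25.2, so F = (18.16, -17.47). ∠AFU = 145.3° gives FU at -9.200° from the x-axis; with |FU| = 26.8, U = (44.61, -21.76). ∠FUE = 145.9° gives UE at 24.90° from the x-axis; with |UE| = 22.7, E = (65.20, -12.20). ∠UEQ = 128.8° gives EQ at 76.10° from the x-axis; with |EQ| = 24.5, Q = (71.09, 11.58). ∠EQK = 148.7° gives QK at 107.4° from the x-axis; with |QK| = 29.9, K = (62.15, 40.11). Then |AK| = |K − A| = 73.97.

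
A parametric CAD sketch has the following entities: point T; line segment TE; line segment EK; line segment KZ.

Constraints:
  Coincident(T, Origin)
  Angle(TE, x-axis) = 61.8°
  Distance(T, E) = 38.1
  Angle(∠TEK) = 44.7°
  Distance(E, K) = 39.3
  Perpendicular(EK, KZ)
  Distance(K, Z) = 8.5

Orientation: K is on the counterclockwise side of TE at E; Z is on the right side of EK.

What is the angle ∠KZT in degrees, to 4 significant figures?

19.09°

T is at the origin; TE runs at 61.8° with length 38.1, so E = 38.1·(cos 61.8°, sin 61.8°) = (18.00, 33.58). ∠TEK = 44.7°, so EK runs at 61.8° + (180° − 44.7°) = 197.1° from the x-axis; with |EK| = 39.3, K = E + 39.3·(cos 197.1°, sin 197.1°) = (-19.56, 22.02). EK is perpendicular to KZ; with |KZ| = 8.5 on the right of EK, Z = K + 8.5·(-0.2940, 0.9558) = (-22.06, 30.15). Then cos ∠KZT = ZK·ZT / (|ZK||ZT|), giving 19.09°.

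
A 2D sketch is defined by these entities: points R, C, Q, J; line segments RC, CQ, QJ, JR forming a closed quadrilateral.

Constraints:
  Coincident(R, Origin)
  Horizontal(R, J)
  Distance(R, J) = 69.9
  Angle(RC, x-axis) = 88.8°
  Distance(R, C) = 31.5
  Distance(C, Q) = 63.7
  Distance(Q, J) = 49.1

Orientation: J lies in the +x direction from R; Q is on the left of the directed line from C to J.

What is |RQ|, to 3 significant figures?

78.7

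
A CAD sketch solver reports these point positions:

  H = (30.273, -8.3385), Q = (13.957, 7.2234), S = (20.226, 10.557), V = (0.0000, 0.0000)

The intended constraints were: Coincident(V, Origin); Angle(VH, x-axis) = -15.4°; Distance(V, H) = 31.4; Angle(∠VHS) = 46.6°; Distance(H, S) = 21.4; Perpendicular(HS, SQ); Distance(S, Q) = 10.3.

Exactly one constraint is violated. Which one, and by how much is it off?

Distance(S, Q) = 10.3 — off by 3.20.

V = (0.00, 0.00) ✓; VH at -15.40° ✓; |VH| = 31.40 ✓; ∠VHS = 46.60° ✓; |HS| = 21.40 ✓; ∠(HS, SQ) = 90.00° ✓; |SQ| = 7.100 ✗.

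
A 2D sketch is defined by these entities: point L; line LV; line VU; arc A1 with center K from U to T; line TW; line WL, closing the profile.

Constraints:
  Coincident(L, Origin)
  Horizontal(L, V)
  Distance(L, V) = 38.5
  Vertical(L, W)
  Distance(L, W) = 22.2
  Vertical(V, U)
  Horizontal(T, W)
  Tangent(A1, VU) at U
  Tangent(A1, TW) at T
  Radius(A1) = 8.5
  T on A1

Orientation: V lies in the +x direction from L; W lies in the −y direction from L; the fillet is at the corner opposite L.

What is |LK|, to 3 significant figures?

33.0

LW is vertical with |LW| = 22.2 and W on the −y side, so W = (0.00, -22.2). The virtual corner opposite L is at (38.5, -22.2). Since A1 is tangent to VU there, KU ⟂ VU and the tangent condition forces KT to be normal to TW, with radius 8.5, so the center K sits 8.5 in from both sides at K = (30.0, -13.7). Then |LK| = |K − L| = 33.0.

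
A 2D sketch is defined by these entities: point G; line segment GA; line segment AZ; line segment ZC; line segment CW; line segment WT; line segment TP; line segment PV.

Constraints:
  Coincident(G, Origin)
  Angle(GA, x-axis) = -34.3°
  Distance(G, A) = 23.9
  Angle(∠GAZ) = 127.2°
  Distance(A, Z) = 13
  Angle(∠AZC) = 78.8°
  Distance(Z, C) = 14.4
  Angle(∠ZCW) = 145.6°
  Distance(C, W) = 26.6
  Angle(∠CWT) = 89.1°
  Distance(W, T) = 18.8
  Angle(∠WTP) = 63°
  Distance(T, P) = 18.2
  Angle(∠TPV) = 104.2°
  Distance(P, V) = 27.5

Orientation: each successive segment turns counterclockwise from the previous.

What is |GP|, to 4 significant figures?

11.37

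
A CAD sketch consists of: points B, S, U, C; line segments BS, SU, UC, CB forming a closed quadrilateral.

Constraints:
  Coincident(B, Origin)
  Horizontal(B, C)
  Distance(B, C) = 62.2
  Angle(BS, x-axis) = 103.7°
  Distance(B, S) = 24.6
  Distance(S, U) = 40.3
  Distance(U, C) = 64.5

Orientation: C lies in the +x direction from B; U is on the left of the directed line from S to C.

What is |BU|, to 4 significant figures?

56.66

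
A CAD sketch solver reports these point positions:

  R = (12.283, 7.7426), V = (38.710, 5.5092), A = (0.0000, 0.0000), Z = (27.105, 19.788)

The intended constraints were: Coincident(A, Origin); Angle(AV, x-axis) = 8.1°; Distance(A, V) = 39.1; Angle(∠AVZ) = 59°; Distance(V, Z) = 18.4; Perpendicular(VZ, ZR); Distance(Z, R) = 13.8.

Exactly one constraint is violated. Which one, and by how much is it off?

Distance(Z, R) = 13.8 — off by 5.30.

A = (0.00, 0.00) ✓; AV at 8.100° ✓; |AV| = 39.10 ✓; ∠AVZ = 59.00° ✓; |VZ| = 18.40 ✓; ∠(VZ, ZR) = 90.00° ✓; |ZR| = 19.10 ✗.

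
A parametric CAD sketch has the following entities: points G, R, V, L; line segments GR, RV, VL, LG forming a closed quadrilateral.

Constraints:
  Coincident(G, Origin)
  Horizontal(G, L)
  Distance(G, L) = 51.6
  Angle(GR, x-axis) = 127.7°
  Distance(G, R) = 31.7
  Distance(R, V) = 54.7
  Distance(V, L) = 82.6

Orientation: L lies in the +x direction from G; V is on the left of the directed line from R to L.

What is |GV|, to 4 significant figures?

71.97

Checks: |RV| = 54.70 ✓; |VL| = 82.60 ✓.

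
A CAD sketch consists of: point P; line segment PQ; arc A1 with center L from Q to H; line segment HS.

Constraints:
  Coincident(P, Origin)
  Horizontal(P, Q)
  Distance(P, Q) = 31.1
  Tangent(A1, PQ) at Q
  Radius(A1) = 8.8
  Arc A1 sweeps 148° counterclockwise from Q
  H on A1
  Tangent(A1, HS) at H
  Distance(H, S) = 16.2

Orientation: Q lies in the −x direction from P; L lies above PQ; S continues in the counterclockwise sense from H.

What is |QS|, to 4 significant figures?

26.45

P is at the origin; PQ is horizontal with |PQ| = 31.1 and Q on the −x side, so Q = (-31.10, 0.000). Since A1 is tangent to PQ there, LQ ⟂ PQ, so L = Q + (0, 8.8) = (-31.10, 8.800). On A1, Q sits at bearing -90° from L; a 148° counterclockwise sweep puts H at bearing 58°, so H = L + 8.8·(cos 58°, sin 58°) = (-26.44, 16.26). A1 meets HS tangentially, so LH is at right angles to HS, so HS runs along (−sin 58°, cos 58°); with |HS| = 16.2, S = (-40.18, 24.85). Then |QS| = |S − Q| = 26.45.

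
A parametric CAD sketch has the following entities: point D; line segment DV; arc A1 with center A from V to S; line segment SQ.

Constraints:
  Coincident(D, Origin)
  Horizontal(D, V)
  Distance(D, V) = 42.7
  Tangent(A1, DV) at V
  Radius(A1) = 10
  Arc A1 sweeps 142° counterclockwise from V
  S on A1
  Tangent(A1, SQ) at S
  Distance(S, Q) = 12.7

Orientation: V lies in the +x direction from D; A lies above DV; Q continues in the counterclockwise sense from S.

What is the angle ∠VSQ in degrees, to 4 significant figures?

109.0°

On A1, V sits at bearing -90° from A; a 142° counterclockwise sweep puts S at bearing 52°, so S = A + 10.0·(cos 52°, sin 52°) = (48.86, 17.88). Since A1 is tangent to SQ there, AS ⟂ SQ, so SQ runs along (−sin 52°, cos 52°); with |SQ| = 12.7, Q = (38.85, 25.70). Then cos ∠VSQ = SV·SQ / (|SV||SQ|), giving 109.0°.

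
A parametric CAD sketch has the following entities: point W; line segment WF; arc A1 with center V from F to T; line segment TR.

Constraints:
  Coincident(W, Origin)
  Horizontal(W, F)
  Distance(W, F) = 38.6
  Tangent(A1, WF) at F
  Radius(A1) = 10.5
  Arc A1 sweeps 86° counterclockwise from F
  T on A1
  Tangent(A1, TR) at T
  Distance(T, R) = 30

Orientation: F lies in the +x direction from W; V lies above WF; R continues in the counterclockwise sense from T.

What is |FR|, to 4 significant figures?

41.64

W is at the origin; WF is horizontal with |WF| = 38.6 and F on the +x side, so F = (38.60, 0.000). A1 meets WF tangentially, so VF is at right angles to WF, so V = F + (0, 10.5) = (38.60, 10.50). On A1, F sits at bearing -90° from V; an 86° counterclockwise sweep puts T at bearing -4°, so T = V + 10.5·(cos -4°, sin -4°) = (49.07, 9.768). Since A1 is tangent to TR there, VT ⟂ TR, so TR runs along (−sin -4°, cos -4°); with |TR| = 30.0, R = (51.17, 39.69). Then |FR| = |R − F| = 41.64.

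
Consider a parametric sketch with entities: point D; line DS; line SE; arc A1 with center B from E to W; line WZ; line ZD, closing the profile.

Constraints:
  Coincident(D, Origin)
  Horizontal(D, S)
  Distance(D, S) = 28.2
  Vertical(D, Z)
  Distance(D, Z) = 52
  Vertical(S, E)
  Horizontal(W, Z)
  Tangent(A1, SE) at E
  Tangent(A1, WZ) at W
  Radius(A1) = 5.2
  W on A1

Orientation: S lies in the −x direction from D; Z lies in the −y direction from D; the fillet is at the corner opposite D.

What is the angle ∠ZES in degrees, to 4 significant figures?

100.4°

D is at the origin; DS is horizontal with |DS| = 28.2 and S on the −x side, so S = (-28.20, 0.000). DZ is vertical with |DZ| = 52.0 and Z on the −y side, so Z = (0.000, -52.00). The virtual corner opposite D is at (-28.20, -52.00). Tangency of A1 to SE means the radius BE is perpendicular to SE and A1 meets WZ tangentially, so BW is at right angles to WZ, with radius 5.2, so the center B sits 5.2 in from both sides at B = (-23.00, -46.80). That places the tangent points at E = (-28.20, -46.80) on SE and W = (-23.00, -52.00) on WZ. Then cos ∠ZES = EZ·ES / (|EZ||ES|), giving 100.4°.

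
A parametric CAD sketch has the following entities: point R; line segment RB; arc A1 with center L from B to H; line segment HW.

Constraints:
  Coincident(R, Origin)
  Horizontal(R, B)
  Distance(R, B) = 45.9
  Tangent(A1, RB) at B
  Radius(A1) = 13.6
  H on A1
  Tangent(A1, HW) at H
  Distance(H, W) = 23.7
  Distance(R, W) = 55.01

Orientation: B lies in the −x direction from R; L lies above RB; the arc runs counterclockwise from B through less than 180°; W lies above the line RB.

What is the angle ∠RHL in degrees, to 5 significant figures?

139.87°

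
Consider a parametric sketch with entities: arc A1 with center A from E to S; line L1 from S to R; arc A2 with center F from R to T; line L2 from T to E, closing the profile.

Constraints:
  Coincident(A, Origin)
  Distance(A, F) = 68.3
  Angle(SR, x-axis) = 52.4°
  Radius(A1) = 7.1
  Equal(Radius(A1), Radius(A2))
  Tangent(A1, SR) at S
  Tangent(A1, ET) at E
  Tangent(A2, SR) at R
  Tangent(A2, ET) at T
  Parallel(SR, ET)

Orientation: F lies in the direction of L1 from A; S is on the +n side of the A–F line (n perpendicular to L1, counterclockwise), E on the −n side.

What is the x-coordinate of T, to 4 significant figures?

47.30

The slot axis is L1's direction at 52.4°, so u = (cos 52.4°, sin 52.4°) = (0.6101, 0.7923) and n = (−sin 52.4°, cos 52.4°) = (-0.7923, 0.6101). A is at the origin and F lies 68.3 along u from A, so F = 68.3·u = (41.67, 54.11). Tangency of A1 to both parallel lines with radius 7.1 puts S and E at A ± 7.1·n: S = (-5.625, 4.332), E = (5.625, -4.332). Equal radii place R and T the same way about F: R = F + 7.1·n = (36.05, 58.45), T = F − 7.1·n = (47.30, 49.78). So T.x = 47.30.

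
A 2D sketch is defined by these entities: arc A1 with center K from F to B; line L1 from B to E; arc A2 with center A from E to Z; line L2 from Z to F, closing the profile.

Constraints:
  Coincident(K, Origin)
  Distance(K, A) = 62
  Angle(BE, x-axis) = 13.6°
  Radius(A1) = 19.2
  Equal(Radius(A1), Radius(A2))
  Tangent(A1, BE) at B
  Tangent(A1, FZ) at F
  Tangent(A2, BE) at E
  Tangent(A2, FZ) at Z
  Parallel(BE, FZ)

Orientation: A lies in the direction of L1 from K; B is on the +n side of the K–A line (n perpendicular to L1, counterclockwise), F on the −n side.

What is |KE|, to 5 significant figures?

64.905

The slot axis is L1's direction at 13.6°, so u = (cos 13.6°, sin 13.6°) = (0.97196, 0.23514) and n = (−sin 13.6°, cos 13.6°) = (-0.23514, 0.97196). K is at the origin and A lies 62.0 along u from K, so A = 62.0·u = (60.262, 14.579). Tangency of A1 to both parallel lines with radius 19.2 puts B and F at K ± 19.2·n: B = (-4.5147, 18.662), F = (4.5147, -18.662). Equal radii place E and Z the same way about A: E = A + 19.2·n = (55.747, 33.240), Z = A − 19.2·n = (64.776, -4.0828). Then |KE| = |E − K| = 64.905.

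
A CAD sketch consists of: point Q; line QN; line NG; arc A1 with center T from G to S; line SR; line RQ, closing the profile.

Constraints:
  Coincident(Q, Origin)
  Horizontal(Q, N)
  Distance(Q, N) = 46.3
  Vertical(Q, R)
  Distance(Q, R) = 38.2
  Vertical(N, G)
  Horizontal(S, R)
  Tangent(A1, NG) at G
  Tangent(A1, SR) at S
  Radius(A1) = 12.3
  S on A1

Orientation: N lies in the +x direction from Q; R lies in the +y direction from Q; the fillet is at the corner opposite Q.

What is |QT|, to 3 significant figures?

42.7

Q and R share the same x with |QR| = 38.2 and R on the +y side, so R = (0.00, 38.2). The virtual corner opposite Q is at (46.3, 38.2). A1 meets NG tangentially, so TG is at right angles to NG and A1 meets SR tangentially, so TS is at right angles to SR, with radius 12.3, so the center T sits 12.3 in from both sides at T = (34.0, 25.9). Then |QT| = |T − Q| = 42.7.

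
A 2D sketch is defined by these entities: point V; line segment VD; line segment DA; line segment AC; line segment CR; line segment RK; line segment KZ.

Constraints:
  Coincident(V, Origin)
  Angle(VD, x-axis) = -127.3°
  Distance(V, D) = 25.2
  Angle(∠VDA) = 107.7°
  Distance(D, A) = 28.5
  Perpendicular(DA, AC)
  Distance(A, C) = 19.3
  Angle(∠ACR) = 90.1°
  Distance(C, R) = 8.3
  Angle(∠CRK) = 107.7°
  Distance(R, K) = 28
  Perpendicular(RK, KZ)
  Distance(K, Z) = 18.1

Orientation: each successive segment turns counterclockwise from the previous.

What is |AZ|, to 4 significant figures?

12.88

V is at the origin; VD runs at -127.3° with length 25.2, so D = (-15.27, -20.05). ∠VDA = 107.7° gives DA at -55.00° from the x-axis; with |DA| = 28.5, A = (1.076, -43.39). DA is perpendicular to AC, so AC runs at 35.00°; with |AC| = 19.3, C = (16.89, -32.32). ∠ACR = 90.1° gives CR at 124.9° from the x-axis; with |CR| = 8.3, R = (12.14, -25.51). ∠CRK = 107.7° gives RK at -162.8° from the x-axis; with |RK| = 28.0, K = (-14.61, -33.79). RK ⟂ KZ, so KZ runs at -72.80°; with |KZ| = 18.1, Z = (-9.259, -51.08). Then |AZ| = |Z − A| = 12.88.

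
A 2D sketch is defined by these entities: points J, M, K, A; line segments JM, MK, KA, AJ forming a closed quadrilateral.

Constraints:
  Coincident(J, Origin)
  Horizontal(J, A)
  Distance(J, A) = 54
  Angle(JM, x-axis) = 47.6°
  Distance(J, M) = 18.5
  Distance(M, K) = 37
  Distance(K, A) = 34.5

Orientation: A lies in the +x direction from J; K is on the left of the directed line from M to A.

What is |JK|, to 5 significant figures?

55.017

J is at the origin; J and A share the same y with |JA| = 54.0 and A in +x, so A = (54.0, 0). JM runs at 47.6° with |JM| = 18.5, so M = (12.475, 13.661). K is determined by |MK| = 37.0 and |KA| = 34.5 together: it lies at the intersection of circle(M, 37.0) and circle(A, 34.5). With |MA| = 43.715, the foot of the radical line on MA is 23.902 from M and the perpendicular offset is √(37.0² − 23.902²) = 28.244. Taking the left-of-MA solution: K = (44.006, 33.021).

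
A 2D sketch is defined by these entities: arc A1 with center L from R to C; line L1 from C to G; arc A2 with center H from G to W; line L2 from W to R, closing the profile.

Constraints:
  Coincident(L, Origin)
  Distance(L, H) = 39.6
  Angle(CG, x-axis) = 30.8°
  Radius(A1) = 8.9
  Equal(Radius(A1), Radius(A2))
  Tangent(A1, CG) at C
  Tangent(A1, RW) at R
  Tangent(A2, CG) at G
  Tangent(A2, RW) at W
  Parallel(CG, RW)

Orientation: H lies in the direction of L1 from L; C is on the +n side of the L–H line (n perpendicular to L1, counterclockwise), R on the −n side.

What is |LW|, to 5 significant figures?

40.588

Tangency of A1 to both parallel lines with radius 8.9 puts C and R at L ± 8.9·n: C = (-4.5572, 7.6447), R = (4.5572, -7.6447). Equal radii place G and W the same way about H: G = H + 8.9·n = (29.458, 27.922), W = H − 8.9·n = (38.572, 12.632). Then |LW| = |W − L| = 40.588.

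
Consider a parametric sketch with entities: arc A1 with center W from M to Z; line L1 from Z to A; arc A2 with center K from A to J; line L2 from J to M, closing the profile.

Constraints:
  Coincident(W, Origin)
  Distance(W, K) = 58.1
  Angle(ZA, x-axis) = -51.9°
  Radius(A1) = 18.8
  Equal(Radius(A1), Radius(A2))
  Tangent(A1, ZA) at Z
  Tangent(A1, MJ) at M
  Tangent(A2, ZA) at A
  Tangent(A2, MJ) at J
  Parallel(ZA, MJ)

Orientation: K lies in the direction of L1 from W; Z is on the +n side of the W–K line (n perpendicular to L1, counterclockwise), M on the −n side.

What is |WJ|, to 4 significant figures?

61.07

Tangency of A1 to both parallel lines with radius 18.8 puts Z and M at W ± 18.8·n: Z = (14.79, 11.60), M = (-14.79, -11.60). Equal radii place A and J the same way about K: A = K + 18.8·n = (50.64, -34.12), J = K − 18.8·n = (21.06, -57.32). Then |WJ| = |J − W| = 61.07.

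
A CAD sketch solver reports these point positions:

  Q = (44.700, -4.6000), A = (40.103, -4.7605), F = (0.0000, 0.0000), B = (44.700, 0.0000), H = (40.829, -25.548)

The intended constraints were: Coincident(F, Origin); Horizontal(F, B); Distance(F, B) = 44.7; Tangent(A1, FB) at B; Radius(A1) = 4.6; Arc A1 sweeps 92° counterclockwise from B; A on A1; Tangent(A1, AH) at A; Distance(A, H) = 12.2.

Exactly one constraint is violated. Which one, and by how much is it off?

Distance(A, H) = 12.2 — off by 8.60.

F = (0.00, 0.00) ✓; F.y = 0.00, B.y = 0.00 ✓; |FB| = 44.70 ✓; ∠(QB, BF) = 90.00° ✓; |QB| = 4.600 ✓; bearing(Q→A) − bearing(Q→B) = 92.00° ✓; |QA| = 4.600 ✓; ∠(QA, AH) = 90.00° ✓; |AH| = 20.80 ✗.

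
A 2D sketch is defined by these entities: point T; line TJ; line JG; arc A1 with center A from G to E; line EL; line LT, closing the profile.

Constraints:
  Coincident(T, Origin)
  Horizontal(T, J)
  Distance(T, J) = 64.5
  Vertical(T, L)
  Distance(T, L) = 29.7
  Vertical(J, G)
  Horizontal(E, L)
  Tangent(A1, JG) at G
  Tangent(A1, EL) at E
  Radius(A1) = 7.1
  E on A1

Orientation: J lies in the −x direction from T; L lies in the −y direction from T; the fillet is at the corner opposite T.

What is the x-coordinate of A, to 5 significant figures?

-57.400

T is at the origin; TJ is horizontal with |TJ| = 64.5 and J on the −x side, so J = (-64.500, 0.0000). TL is vertical with |TL| = 29.7 and L on the −y side, so L = (0.0000, -29.700). The virtual corner opposite T is at (-64.500, -29.700). The tangent condition forces AG to be normal to JG and A1 meets EL tangentially, so AE is at right angles to EL, with radius 7.1, so the center A sits 7.1 in from both sides at A = (-57.400, -22.600). So A.x = -57.400.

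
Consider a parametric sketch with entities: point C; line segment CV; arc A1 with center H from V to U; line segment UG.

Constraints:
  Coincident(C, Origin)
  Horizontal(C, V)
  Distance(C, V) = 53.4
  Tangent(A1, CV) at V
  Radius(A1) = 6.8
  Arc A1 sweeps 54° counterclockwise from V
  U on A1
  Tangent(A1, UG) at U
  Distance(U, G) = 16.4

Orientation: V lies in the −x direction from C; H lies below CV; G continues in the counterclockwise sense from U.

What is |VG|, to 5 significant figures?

22.080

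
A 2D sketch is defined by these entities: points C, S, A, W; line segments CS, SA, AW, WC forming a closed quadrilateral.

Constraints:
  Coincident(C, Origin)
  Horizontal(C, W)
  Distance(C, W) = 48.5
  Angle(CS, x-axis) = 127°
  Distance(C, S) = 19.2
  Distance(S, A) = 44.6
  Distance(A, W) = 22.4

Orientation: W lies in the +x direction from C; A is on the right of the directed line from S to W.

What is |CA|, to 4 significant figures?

28.00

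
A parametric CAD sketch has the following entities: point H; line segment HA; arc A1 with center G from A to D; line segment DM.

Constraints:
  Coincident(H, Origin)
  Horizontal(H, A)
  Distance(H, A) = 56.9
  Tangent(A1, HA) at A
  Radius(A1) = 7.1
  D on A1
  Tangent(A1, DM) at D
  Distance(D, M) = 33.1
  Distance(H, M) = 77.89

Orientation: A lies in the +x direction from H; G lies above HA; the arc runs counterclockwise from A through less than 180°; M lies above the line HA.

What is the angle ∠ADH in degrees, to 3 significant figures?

36.5°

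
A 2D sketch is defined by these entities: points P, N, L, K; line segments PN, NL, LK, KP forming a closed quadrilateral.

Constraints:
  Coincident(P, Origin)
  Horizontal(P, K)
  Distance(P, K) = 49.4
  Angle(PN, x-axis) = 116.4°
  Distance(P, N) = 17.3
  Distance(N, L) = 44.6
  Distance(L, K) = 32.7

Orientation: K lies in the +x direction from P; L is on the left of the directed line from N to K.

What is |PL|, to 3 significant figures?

45.4

P is at the origin; P and K share the same y with |PK| = 49.4 and K in +x, so K = (49.4, 0). PN runs at 116.4° with |PN| = 17.3, so N = (-7.69, 15.5). L is determined by |NL| = 44.6 and |LK| = 32.7 together: it lies at the intersection of circle(N, 44.6) and circle(K, 32.7). With |NK| = 59.2, the foot of the radical line on NK is 37.4 from N and the perpendicular offset is √(44.6² − 37.4²) = 24.4. Taking the left-of-NK solution: L = (34.7, 29.2).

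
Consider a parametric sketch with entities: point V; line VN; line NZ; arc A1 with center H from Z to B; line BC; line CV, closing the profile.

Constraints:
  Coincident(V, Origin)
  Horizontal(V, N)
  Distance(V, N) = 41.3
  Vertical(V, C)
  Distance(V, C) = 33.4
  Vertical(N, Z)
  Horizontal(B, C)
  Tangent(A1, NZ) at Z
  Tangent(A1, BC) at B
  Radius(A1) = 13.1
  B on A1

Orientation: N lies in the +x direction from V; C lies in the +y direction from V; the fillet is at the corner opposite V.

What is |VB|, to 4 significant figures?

43.71

V is at the origin; V and N share the same y with |VN| = 41.3 and N on the +x side, so N = (41.30, 0.000). VC is vertical with |VC| = 33.4 and C on the +y side, so C = (0.000, 33.40). The virtual corner opposite V is at (41.30, 33.40). A1 meets NZ tangentially, so HZ is at right angles to NZ and since A1 is tangent to BC there, HB ⟂ BC, with radius 13.1, so the center H sits 13.1 in from both sides at H = (28.20, 20.30). That places the tangent points at Z = (41.30, 20.30) on NZ and B = (28.20, 33.40) on BC. Then |VB| = |B − V| = 43.71.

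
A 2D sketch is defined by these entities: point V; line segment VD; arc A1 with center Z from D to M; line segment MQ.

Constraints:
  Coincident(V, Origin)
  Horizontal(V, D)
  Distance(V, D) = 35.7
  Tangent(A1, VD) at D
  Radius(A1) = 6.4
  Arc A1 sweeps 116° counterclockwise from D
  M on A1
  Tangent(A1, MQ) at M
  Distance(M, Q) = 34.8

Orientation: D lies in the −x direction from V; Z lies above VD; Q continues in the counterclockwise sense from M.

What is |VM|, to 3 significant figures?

31.3

V is at the origin; VD is horizontal with |VD| = 35.7 and D on the −x side, so D = (-35.7, 0.00). A1 meets VD tangentially, so ZD is at right angles to VD, so Z = D + (0, 6.4) = (-35.7, 6.40). On A1, D sits at bearing -90° from Z; a 116° counterclockwise sweep puts M at bearing 26°, so M = Z + 6.4·(cos 26°, sin 26°) = (-29.9, 9.21). Then |VM| = |M − V| = 31.3.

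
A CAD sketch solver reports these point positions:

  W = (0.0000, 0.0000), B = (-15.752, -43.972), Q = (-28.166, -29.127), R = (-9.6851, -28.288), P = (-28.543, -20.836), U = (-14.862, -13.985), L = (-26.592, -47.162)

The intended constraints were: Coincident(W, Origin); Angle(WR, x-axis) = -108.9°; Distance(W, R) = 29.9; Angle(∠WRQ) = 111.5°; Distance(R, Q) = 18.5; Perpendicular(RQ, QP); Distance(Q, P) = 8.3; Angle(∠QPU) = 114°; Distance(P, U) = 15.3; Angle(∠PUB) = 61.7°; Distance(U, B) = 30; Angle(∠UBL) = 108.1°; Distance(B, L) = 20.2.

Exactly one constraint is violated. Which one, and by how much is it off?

Distance(B, L) = 20.2 — off by 8.90.

W = (0.00, 0.00) ✓; WR at -108.9° ✓; |WR| = 29.90 ✓; ∠WRQ = 111.5° ✓; |RQ| = 18.50 ✓; ∠(RQ, QP) = 90.00° ✓; |QP| = 8.300 ✓; ∠QPU = 114.0° ✓; |PU| = 15.30 ✓; ∠PUB = 61.70° ✓; |UB| = 30.00 ✓; ∠UBL = 108.1° ✓; |BL| = 11.30 ✗.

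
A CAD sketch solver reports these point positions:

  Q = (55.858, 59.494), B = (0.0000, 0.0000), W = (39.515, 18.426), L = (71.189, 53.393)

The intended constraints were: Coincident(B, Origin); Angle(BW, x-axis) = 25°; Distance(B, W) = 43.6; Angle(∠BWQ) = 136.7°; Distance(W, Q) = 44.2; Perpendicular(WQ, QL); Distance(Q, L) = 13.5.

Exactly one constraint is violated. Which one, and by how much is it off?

Distance(Q, L) = 13.5 — off by 3.00.

B = (0.00, 0.00) ✓; BW at 25.00° ✓; |BW| = 43.60 ✓; ∠BWQ = 136.7° ✓; |WQ| = 44.20 ✓; ∠(WQ, QL) = 90.00° ✓; |QL| = 16.50 ✗.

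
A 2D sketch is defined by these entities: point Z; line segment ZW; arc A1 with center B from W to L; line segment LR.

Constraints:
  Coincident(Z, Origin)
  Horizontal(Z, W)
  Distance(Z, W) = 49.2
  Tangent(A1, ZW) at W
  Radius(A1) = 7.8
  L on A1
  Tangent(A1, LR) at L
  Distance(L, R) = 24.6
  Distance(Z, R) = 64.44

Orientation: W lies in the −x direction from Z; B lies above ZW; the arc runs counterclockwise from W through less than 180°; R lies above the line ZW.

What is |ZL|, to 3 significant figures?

44.2

Z is at the origin; ZW is horizontal with |ZW| = 49.2 and W on the −x side, so W = (-49.2, 0.00). A1 meets ZW tangentially, so BW is at right angles to ZW, so B = W + (0, 7.8) = (-49.2, 7.80). Since BL ⟂ LR (tangency), |BR| = √(7.8² + 24.6²) = 25.8 regardless of where L sits on A1. So R lies on both circle(Z, 64.44) and circle(B, 25.8); the above-ZW intersection is R = (-55.4, 32.8). L is the foot of the tangent from R: L = (-42.6, 11.9).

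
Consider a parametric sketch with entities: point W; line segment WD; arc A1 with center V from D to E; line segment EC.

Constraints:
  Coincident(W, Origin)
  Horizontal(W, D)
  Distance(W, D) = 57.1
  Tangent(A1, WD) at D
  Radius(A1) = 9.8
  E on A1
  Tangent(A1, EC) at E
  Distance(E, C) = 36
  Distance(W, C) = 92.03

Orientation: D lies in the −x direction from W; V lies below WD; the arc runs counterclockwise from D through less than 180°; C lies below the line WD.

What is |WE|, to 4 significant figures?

65.32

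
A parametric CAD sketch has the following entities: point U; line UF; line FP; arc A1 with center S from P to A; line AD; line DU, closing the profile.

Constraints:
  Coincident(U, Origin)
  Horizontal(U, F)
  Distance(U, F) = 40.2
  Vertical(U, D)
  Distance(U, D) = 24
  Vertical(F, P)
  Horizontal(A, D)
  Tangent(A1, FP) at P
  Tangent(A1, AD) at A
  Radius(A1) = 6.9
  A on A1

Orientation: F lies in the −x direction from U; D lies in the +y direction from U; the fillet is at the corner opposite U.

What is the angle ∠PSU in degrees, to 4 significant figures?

152.8°

The virtual corner opposite U is at (-40.20, 24.00). Tangency of A1 to FP means the radius SP is perpendicular to FP and A1 meets AD tangentially, so SA is at right angles to AD, with radius 6.9, so the center S sits 6.9 in from both sides at S = (-33.30, 17.10). That places the tangent points at P = (-40.20, 17.10) on FP and A = (-33.30, 24.00) on AD. Then cos ∠PSU = SP·SU / (|SP||SU|), giving 152.8°.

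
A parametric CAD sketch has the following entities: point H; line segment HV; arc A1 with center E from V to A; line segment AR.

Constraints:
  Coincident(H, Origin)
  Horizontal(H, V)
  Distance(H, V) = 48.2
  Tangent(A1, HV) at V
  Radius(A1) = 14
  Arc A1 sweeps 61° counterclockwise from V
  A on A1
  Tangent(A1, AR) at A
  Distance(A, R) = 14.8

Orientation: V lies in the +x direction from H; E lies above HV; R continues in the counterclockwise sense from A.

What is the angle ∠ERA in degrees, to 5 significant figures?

43.409°

On A1, V sits at bearing -90° from E; a 61° counterclockwise sweep puts A at bearing -29°, so A = E + 14.0·(cos -29°, sin -29°) = (60.445, 7.2127). A1 meets AR tangentially, so EA is at right angles to AR, so AR runs along (−sin -29°, cos -29°); with |AR| = 14.8, R = (67.620, 20.157). Then cos ∠ERA = RE·RA / (|RE||RA|), giving 43.409°.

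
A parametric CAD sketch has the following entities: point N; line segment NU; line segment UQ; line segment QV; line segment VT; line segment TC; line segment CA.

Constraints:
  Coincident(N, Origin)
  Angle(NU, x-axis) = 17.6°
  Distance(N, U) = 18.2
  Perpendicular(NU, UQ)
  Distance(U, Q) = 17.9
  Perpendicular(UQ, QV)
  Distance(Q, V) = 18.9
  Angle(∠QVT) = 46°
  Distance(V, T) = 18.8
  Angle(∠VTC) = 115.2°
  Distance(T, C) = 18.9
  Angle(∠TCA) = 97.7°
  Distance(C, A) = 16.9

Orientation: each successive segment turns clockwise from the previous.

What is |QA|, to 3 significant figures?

12.7

N is at the origin; NU runs at 17.6° with length 18.2, so U = (17.3, 5.50). NU ⟂ UQ, so UQ runs at -72.4°; with |UQ| = 17.9, Q = (22.8, -11.6). UQ ⟂ QV, so QV runs at -162°; with |QV| = 18.9, V = (4.75, -17.3). ∠QVT = 46.0° gives VT at 63.6° from the x-axis; with |VT| = 18.8, T = (13.1, -0.434). ∠VTC = 115.2° gives TC at -1.20° from the x-axis; with |TC| = 18.9, C = (32.0, -0.830). ∠TCA = 97.7° gives CA at -83.5° from the x-axis; with |CA| = 16.9, A = (33.9, -17.6). Then |QA| = |A − Q| = 12.7.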